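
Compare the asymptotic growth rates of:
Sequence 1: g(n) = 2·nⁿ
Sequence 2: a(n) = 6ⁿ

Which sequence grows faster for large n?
Comparing growth rates:
Growth-rate hierarchy: log n ≺ any polynomial ≺ any exponential cⁿ (c>1) ≺ n! ≺ nⁿ.
super-exponential nⁿ dominates exponential base 6 asymptotically.

g(n) grows faster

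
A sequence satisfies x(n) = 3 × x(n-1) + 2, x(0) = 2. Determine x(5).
Computing step by step:
x(0) = 2
x(1) = 3 × 2 + 2 = 8
x(2) = 3 × 8 + 2 = 26
x(3) = 3 × 26 + 2 = 80
x(4) = 3 × 80 + 2 = 242
x(5) = 3 × 242 + 2 = 728

728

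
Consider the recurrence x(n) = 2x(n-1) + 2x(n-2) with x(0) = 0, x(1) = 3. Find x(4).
Computing the sequence terms:
0, 3, 6, 18, 48

48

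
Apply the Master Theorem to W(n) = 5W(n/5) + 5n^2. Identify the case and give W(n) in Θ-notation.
Master Theorem template: W(n) = a·W(n/b) + f(n).
Here: a=5, b=5, f(n)=5n^2
Compute log_b(a) = log_5(5) = 1.
f(n) = 5n^2 = Ω(n^(1+ε)) with ε = 1, and the regularity condition holds (a·f(n/b) = (a/b^2)·f(n) with a/b^2 = 5^-1 < 1). Case 3: W(n) = Θ(f(n)) = Θ(n^2).

Case 3: W(n) = Θ(n^2)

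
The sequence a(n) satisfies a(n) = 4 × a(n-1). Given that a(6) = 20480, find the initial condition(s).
In general a(n) = 4ⁿ · a(0). At n = 6: a(0) = a(6) / 4^6 = 20480 / 4096 = 5.

a(0) = 5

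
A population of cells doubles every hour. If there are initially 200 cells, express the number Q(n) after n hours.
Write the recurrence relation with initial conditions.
Each hour multiplies the count by 2, so the count after n hours depends only on the count after n-1 hours: Q(n) = 2 × Q(n-1). The starting count gives Q(0) = 200.
Unrolling n times gives the closed form Q(n) = 200 × 2ⁿ.

Q(n) = 2 × Q(n-1), Q(0) = 200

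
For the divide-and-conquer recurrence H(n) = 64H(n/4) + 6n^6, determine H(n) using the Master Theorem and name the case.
Master Theorem template: H(n) = a·H(n/b) + f(n).
Here: a=64, b=4, f(n)=6n^6
Compute log_b(a) = log_4(64) = 3.
f(n) = 6n^6 = Ω(n^(3+ε)) with ε = 3, and the regularity condition holds (a·f(n/b) = (a/b^6)·f(n) with a/b^6 = 4^-3 < 1). Case 3: H(n) = Θ(f(n)) = Θ(n^6).

Case 3: H(n) = Θ(n^6)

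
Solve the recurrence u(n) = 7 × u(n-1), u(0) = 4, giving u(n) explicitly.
Recurrence: u(n) = 7 × u(n-1), initial: u(0) = 4.
Each term is 7 times the previous, so this is geometric with ratio 7. After n steps: u(n) = u(0)·7ⁿ = 4·7ⁿ.

u(n) = 4·7ⁿ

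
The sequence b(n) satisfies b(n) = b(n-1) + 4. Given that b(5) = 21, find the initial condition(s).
b(5) = b(0) + 5·4, so b(0) = 21 - 20 = 1.

b(0) = 1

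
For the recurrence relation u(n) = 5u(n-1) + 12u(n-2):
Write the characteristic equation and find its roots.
Substitute u(n) = rⁿ and divide through by rⁿ⁻²: r² - 5r - 12 = 0
Discriminant: 5² + 4·12 = 73, not a perfect square, so by the quadratic formula r = (5 ± √73)/2.
General solution: u(n) = A·r₁ⁿ + B·r₂ⁿ where r₁,r₂ = (5 ± √73)/2

Characteristic: r² - 5r - 12 = 0, Roots: r = (5 ± √73)/2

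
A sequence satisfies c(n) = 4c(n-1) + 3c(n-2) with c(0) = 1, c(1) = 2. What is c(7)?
Computing the sequence terms:
1, 2, 11, 50, 233, 1082, 5027, 23354

23354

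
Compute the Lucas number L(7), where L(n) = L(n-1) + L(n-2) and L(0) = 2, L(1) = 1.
Computing the sequence terms:
2, 1, 3, 4, 7, 11, 18, 29

29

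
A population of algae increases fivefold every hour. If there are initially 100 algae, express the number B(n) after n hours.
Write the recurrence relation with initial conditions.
Each hour multiplies the count by 5, so the count after n hours depends only on the count after n-1 hours: B(n) = 5 × B(n-1). The starting count gives B(0) = 100.
Unrolling n times gives the closed form B(n) = 100 × 5ⁿ.

B(n) = 5 × B(n-1), B(0) = 100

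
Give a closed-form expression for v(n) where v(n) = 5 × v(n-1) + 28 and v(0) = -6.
Recurrence: v(n) = 5 × v(n-1) + 28, initial: v(0) = -6.
Try v(n) = A·5ⁿ + C. Substituting: A·5ⁿ + C = 5(A·5ⁿ⁻¹ + C) + 28 = A·5ⁿ + 5C + 28, so C = 5C + 28, giving C = -7. Then v(0) = A - 7 = -6 gives A = 1.

v(n) = 5ⁿ - 7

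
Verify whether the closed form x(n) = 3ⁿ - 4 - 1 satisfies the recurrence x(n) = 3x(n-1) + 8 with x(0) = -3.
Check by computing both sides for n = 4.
From the recurrence with x(0) = -3:
  x(0) = -3, x(1) = -1, x(2) = 5, x(3) = 23, x(4) = 77
  so the recurrence gives x(4) = 77.
From the proposed closed form x(n) = 3ⁿ - 4 - 1:
  x(4) = 76.
The recurrence gives 77 but the closed form gives 76, so the closed form does not satisfy the recurrence.

No, the closed form is incorrect.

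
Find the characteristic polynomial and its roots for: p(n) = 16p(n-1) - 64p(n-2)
Substitute p(n) = rⁿ and divide through by rⁿ⁻²: r² - 16r + 64 = 0
Factor: (r - 8)² = 0, so r = 8 (double root).
General solution: p(n) = (A + Bn)·8ⁿ

Characteristic: r² - 16r + 64 = 0, Roots: r = 8 (double root)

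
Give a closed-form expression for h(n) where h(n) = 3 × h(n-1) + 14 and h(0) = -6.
Recurrence: h(n) = 3 × h(n-1) + 14, initial: h(0) = -6.
Try h(n) = A·3ⁿ + C. Substituting: A·3ⁿ + C = 3(A·3ⁿ⁻¹ + C) + 14 = A·3ⁿ + 3C + 14, so C = 3C + 14, giving C = -7. Then h(0) = A - 7 = -6 gives A = 1.

h(n) = 3ⁿ - 7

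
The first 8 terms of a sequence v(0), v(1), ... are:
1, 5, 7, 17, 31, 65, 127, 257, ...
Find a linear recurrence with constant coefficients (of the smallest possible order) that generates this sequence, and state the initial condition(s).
Look for the lowest-order linear relation among consecutive terms.
Observation: v(n) - 1·v(n-1) - (2)·v(n-2) = 0 holds for the shown terms, and no order-1 relation v(n) = α·v(n-1) + β fits.
Check at n=3: 1·7 + (2)·5 = 17. ✓

v(n) = v(n-1) + 2v(n-2), v(0) = 1, v(1) = 5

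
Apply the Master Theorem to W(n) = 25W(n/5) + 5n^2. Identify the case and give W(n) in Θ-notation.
Master Theorem template: W(n) = a·W(n/b) + f(n).
Here: a=25, b=5, f(n)=5n^2
Compute log_b(a) = log_5(25) = 2.
f(n) = 5n^2 = Θ(n^2). Case 2: W(n) = Θ(n^2 log n).

Case 2: W(n) = Θ(n^2 log n)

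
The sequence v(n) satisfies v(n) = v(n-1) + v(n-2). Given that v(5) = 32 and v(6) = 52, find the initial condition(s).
Work backwards using v(k) = v(k+2) - v(k+1):
v(4) = v(6) - v(5) = 52 - 32 = 20
v(3) = v(5) - v(4) = 32 - 20 = 12
v(2) = v(4) - v(3) = 20 - 12 = 8
v(1) = v(3) - v(2) = 12 - 8 = 4
v(0) = v(2) - v(1) = 8 - 4 = 4

v(0) = 4, v(1) = 4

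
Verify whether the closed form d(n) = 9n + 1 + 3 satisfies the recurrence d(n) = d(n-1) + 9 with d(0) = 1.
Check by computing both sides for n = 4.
From the recurrence with d(0) = 1:
  d(0) = 1, d(1) = 10, d(2) = 19, d(3) = 28, d(4) = 37
  so the recurrence gives d(4) = 37.
From the proposed closed form d(n) = 9n + 1 + 3:
  d(4) = 40.
The recurrence gives 37 but the closed form gives 40, so the closed form does not satisfy the recurrence.

No, the closed form is incorrect.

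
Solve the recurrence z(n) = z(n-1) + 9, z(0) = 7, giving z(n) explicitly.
Recurrence: z(n) = z(n-1) + 9, initial: z(0) = 7.
Each step adds 9, so z(n) = z(0) + 9n = 9n + 7.

z(n) = 9n + 7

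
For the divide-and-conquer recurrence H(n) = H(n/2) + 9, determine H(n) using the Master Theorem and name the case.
Master Theorem template: H(n) = a·H(n/b) + f(n).
Here: a=1, b=2, f(n)=9
Compute log_b(a) = log_2(1) = 0.
f(n) = 9 = Θ(1). Case 2: H(n) = Θ(log n).

Case 2: H(n) = Θ(log n)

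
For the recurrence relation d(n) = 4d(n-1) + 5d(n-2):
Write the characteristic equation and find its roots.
Substitute d(n) = rⁿ and divide through by rⁿ⁻²: r² - 4r - 5 = 0
Factor: (r + 1)(r - 5) = 0, so r = -1, 5.
General solution: d(n) = A·(-1)ⁿ + B·5ⁿ

Characteristic: r² - 4r - 5 = 0, Roots: r = -1, 5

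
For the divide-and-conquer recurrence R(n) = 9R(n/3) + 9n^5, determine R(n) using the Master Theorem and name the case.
Master Theorem template: R(n) = a·R(n/b) + f(n).
Here: a=9, b=3, f(n)=9n^5
Compute log_b(a) = log_3(9) = 2.
f(n) = 9n^5 = Ω(n^(2+ε)) with ε = 3, and the regularity condition holds (a·f(n/b) = (a/b^5)·f(n) with a/b^5 = 3^-3 < 1). Case 3: R(n) = Θ(f(n)) = Θ(n^5).

Case 3: R(n) = Θ(n^5)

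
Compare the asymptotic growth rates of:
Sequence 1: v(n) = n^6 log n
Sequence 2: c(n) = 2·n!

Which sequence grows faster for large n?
Comparing growth rates:
Growth-rate hierarchy: log n ≺ any polynomial ≺ any exponential cⁿ (c>1) ≺ n! ≺ nⁿ.
factorial dominates polynomial degree 6 (with log factor) asymptotically.

c(n) grows faster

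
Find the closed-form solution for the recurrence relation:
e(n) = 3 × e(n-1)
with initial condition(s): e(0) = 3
Recurrence: e(n) = 3 × e(n-1), initial: e(0) = 3.
Each term is 3 times the previous, so this is geometric with ratio 3. After n steps: e(n) = e(0)·3ⁿ = 3·3ⁿ.

e(n) = 3·3ⁿ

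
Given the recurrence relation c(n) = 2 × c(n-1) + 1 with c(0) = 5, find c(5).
Computing step by step:
c(0) = 5
c(1) = 2 × 5 + 1 = 11
c(2) = 2 × 11 + 1 = 23
c(3) = 2 × 23 + 1 = 47
c(4) = 2 × 47 + 1 = 95
c(5) = 2 × 95 + 1 = 191

191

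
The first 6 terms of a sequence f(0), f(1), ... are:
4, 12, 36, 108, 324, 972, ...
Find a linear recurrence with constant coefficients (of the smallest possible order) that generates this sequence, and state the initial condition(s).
Look for the lowest-order linear relation among consecutive terms.
Observation: each term is 3× the previous.
Check at n=2: 3·12 = 36. ✓

f(n) = 3 × f(n-1), f(0) = 4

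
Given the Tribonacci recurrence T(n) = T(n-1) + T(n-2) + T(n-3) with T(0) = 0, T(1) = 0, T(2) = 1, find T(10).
Computing the sequence terms:
0, 0, 1, 1, 2, 4, 7, 13, 24, 44, 81

81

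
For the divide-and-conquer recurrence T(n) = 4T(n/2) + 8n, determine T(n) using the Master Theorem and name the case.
Master Theorem template: T(n) = a·T(n/b) + f(n).
Here: a=4, b=2, f(n)=8n
Compute log_b(a) = log_2(4) = 2.
f(n) = 8n = O(n^(2-ε)) with ε = 1. Case 1: T(n) = Θ(n^log_b(a)) = Θ(n^2).

Case 1: T(n) = Θ(n^2)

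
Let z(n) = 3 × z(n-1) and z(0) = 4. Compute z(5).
Computing step by step:
z(0) = 4
z(1) = 3 × 4 = 12
z(2) = 3 × 12 = 36
z(3) = 3 × 36 = 108
z(4) = 3 × 108 = 324
z(5) = 3 × 324 = 972

972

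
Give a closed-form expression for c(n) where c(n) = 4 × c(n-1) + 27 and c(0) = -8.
Recurrence: c(n) = 4 × c(n-1) + 27, initial: c(0) = -8.
Try c(n) = A·4ⁿ + C. Substituting: A·4ⁿ + C = 4(A·4ⁿ⁻¹ + C) + 27 = A·4ⁿ + 4C + 27, so C = 4C + 27, giving C = -9. Then c(0) = A - 9 = -8 gives A = 1.

c(n) = 4ⁿ - 9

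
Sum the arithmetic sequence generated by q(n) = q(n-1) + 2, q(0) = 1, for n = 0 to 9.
Computing the sequence terms: 1, 3, 5, 7, 9, 11, 13, 15, 17, 19
Adding these values together:

100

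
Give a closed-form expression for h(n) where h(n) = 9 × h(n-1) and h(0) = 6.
Recurrence: h(n) = 9 × h(n-1), initial: h(0) = 6.
Each term is 9 times the previous, so this is geometric with ratio 9. After n steps: h(n) = h(0)·9ⁿ = 6·9ⁿ.

h(n) = 6·9ⁿ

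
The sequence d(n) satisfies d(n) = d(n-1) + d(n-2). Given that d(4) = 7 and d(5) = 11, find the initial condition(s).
Work backwards using d(k) = d(k+2) - d(k+1):
d(3) = d(5) - d(4) = 11 - 7 = 4
d(2) = d(4) - d(3) = 7 - 4 = 3
d(1) = d(3) - d(2) = 4 - 3 = 1
d(0) = d(2) - d(1) = 3 - 1 = 2

d(0) = 2, d(1) = 1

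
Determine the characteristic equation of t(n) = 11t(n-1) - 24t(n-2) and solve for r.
Substitute t(n) = rⁿ and divide through by rⁿ⁻²: r² - 11r + 24 = 0
Factor: (r - 3)(r - 8) = 0, so r = 3, 8.
General solution: t(n) = A·3ⁿ + B·8ⁿ

Characteristic: r² - 11r + 24 = 0, Roots: r = 3, 8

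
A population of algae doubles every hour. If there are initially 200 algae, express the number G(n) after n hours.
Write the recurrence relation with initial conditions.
Each hour multiplies the count by 2, so the count after n hours depends only on the count after n-1 hours: G(n) = 2 × G(n-1). The starting count gives G(0) = 200.
Unrolling n times gives the closed form G(n) = 200 × 2ⁿ.

G(n) = 2 × G(n-1), G(0) = 200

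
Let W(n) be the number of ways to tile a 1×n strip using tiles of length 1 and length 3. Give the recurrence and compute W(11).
Condition on the last tile: it has length 1 (leaving a 1×(n-1) strip) or length 3 (leaving a 1×(n-3) strip), so W(n) = W(n-1) + W(n-3) (order-3 linear recurrence).
For 0 ≤ i < 3 only unit tiles fit, so W(i) = 1.
Iterating the recurrence: W(3) = 2, W(4) = 3, W(5) = 4, W(6) = 6, W(7) = 9, W(8) = 13, W(9) = 19, W(10) = 28, W(11) = 41.

W(n) = W(n-1) + W(n-3), with W(i) = 1 for 0 ≤ i < 3; W(11) = 41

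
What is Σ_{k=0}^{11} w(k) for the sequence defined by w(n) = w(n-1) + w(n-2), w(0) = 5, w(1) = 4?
Computing the sequence terms: 5, 4, 9, 13, 22, 35, 57, 92, 149, 241, 390, 631
Adding these values together:

1648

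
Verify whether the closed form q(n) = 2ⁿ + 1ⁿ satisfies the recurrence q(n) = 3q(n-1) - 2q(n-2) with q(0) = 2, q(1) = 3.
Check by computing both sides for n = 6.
From the recurrence with q(0) = 2, q(1) = 3:
  q(0) = 2, q(1) = 3, q(2) = 5, q(3) = 9, q(4) = 17, q(5) = 33, q(6) = 65
  so the recurrence gives q(6) = 65.
From the proposed closed form q(n) = 2ⁿ + 1ⁿ:
  q(6) = 65.
Both sides give 65 at n = 6, and the initial condition(s) match, so the closed form is consistent.

Yes, the closed form is correct.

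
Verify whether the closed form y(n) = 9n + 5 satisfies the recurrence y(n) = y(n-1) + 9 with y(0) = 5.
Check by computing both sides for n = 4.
From the recurrence with y(0) = 5:
  y(0) = 5, y(1) = 14, y(2) = 23, y(3) = 32, y(4) = 41
  so the recurrence gives y(4) = 41.
From the proposed closed form y(n) = 9n + 5:
  y(4) = 41.
Both sides give 41 at n = 4, and the initial condition(s) match, so the closed form is consistent.

Yes, the closed form is correct.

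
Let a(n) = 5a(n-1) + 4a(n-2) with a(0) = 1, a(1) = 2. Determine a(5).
Computing the sequence terms:
1, 2, 14, 78, 446, 2542

2542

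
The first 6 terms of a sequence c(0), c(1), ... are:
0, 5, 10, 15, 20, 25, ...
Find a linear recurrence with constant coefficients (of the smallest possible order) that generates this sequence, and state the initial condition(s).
Look for the lowest-order linear relation among consecutive terms.
Observation: consecutive differences are constant (= 5).
Check at n=2: 1·5 + 5 = 10. ✓

c(n) = c(n-1) + 5, c(0) = 0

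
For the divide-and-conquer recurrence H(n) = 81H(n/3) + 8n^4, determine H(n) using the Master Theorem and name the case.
Master Theorem template: H(n) = a·H(n/b) + f(n).
Here: a=81, b=3, f(n)=8n^4
Compute log_b(a) = log_3(81) = 4.
f(n) = 8n^4 = Θ(n^4). Case 2: H(n) = Θ(n^4 log n).

Case 2: H(n) = Θ(n^4 log n)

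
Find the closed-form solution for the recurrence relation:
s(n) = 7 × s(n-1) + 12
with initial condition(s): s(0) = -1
Recurrence: s(n) = 7 × s(n-1) + 12, initial: s(0) = -1.
Try s(n) = A·7ⁿ + C. Substituting: A·7ⁿ + C = 7(A·7ⁿ⁻¹ + C) + 12 = A·7ⁿ + 7C + 12, so C = 7C + 12, giving C = -2. Then s(0) = A - 2 = -1 gives A = 1.

s(n) = 7ⁿ - 2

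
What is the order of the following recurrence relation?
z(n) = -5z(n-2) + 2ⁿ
The order is the largest lag k for which z(n-k) appears. Here the deepest term is z(n-2) (the 2ⁿ term is non-homogeneous and does not affect the order), so the order is 2.

Order 2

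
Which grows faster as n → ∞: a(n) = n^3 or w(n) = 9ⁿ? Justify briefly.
Comparing growth rates:
Growth-rate hierarchy: log n ≺ any polynomial ≺ any exponential cⁿ (c>1) ≺ n! ≺ nⁿ.
exponential base 9 dominates polynomial degree 3 asymptotically.

w(n) grows faster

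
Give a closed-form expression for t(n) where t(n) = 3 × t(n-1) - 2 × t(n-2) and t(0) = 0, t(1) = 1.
Recurrence: t(n) = 3 × t(n-1) - 2 × t(n-2), initial: t(0) = 0, t(1) = 1.
Characteristic equation: r² - 3r + 2 = 0, which factors as (r - 2)(r - 1) = 0, so r = 2, 1. General solution t(n) = A·2ⁿ + B·1ⁿ. From t(0) = 0: A + B = 0. From t(1) = 1: 2A + 1B = 1. Solving gives A = 1, B = -1.

t(n) = 2ⁿ - 1ⁿ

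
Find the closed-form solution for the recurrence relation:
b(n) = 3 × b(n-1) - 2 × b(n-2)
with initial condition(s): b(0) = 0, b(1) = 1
Recurrence: b(n) = 3 × b(n-1) - 2 × b(n-2), initial: b(0) = 0, b(1) = 1.
Characteristic equation: r² - 3r + 2 = 0, which factors as (r - 2)(r - 1) = 0, so r = 2, 1. General solution b(n) = A·2ⁿ + B·1ⁿ. From b(0) = 0: A + B = 0. From b(1) = 1: 2A + 1B = 1. Solving gives A = 1, B = -1.

b(n) = 2ⁿ - 1ⁿ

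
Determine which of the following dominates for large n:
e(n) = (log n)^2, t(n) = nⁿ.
Comparing growth rates:
Growth-rate hierarchy: log n ≺ any polynomial ≺ any exponential cⁿ (c>1) ≺ n! ≺ nⁿ.
super-exponential nⁿ dominates polylogarithmic (log n)^2 asymptotically.

t(n) grows faster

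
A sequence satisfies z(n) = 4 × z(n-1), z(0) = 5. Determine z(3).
Computing step by step:
z(0) = 5
z(1) = 4 × 5 = 20
z(2) = 4 × 20 = 80
z(3) = 4 × 80 = 320

320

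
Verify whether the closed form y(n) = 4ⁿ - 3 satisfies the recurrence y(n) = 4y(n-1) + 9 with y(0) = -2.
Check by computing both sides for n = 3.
From the recurrence with y(0) = -2:
  y(0) = -2, y(1) = 1, y(2) = 13, y(3) = 61
  so the recurrence gives y(3) = 61.
From the proposed closed form y(n) = 4ⁿ - 3:
  y(3) = 61.
Both sides give 61 at n = 3, and the initial condition(s) match, so the closed form is consistent.

Yes, the closed form is correct.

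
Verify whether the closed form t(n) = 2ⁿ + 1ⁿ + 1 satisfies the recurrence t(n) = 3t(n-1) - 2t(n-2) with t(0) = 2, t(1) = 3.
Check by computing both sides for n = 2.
From the recurrence with t(0) = 2, t(1) = 3:
  t(0) = 2, t(1) = 3, t(2) = 5
  so the recurrence gives t(2) = 5.
From the proposed closed form t(n) = 2ⁿ + 1ⁿ + 1:
  t(2) = 6.
The recurrence gives 5 but the closed form gives 6, so the closed form does not satisfy the recurrence.

No, the closed form is incorrect.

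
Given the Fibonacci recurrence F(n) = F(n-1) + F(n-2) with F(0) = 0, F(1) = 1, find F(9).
Computing the sequence terms:
0, 1, 1, 2, 3, 5, 8, 13, 21, 34

34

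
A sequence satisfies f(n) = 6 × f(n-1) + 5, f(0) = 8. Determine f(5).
Computing step by step:
f(0) = 8
f(1) = 6 × 8 + 5 = 53
f(2) = 6 × 53 + 5 = 323
f(3) = 6 × 323 + 5 = 1943
f(4) = 6 × 1943 + 5 = 11663
f(5) = 6 × 11663 + 5 = 69983

69983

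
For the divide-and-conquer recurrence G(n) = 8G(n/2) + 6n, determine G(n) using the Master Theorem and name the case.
Master Theorem template: G(n) = a·G(n/b) + f(n).
Here: a=8, b=2, f(n)=6n
Compute log_b(a) = log_2(8) = 3.
f(n) = 6n = O(n^(3-ε)) with ε = 2. Case 1: G(n) = Θ(n^log_b(a)) = Θ(n^3).

Case 1: G(n) = Θ(n^3)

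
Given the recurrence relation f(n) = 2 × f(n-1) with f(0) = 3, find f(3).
Computing step by step:
f(0) = 3
f(1) = 2 × 3 = 6
f(2) = 2 × 6 = 12
f(3) = 2 × 12 = 24

24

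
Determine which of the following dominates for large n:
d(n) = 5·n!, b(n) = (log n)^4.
Comparing growth rates:
Growth-rate hierarchy: log n ≺ any polynomial ≺ any exponential cⁿ (c>1) ≺ n! ≺ nⁿ.
factorial dominates polylogarithmic (log n)^4 asymptotically.

d(n) grows faster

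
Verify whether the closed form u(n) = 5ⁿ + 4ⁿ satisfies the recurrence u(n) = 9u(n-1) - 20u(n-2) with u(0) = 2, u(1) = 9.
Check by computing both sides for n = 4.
From the recurrence with u(0) = 2, u(1) = 9:
  u(0) = 2, u(1) = 9, u(2) = 41, u(3) = 189, u(4) = 881
  so the recurrence gives u(4) = 881.
From the proposed closed form u(n) = 5ⁿ + 4ⁿ:
  u(4) = 881.
Both sides give 881 at n = 4, and the initial condition(s) match, so the closed form is consistent.

Yes, the closed form is correct.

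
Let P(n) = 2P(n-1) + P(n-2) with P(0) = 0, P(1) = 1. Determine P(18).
Computing the sequence terms:
0, 1, 2, 5, 12, 29, 70, 169, 408, 985, 2378, 5741, 13860, 33461, 80782, 195025, 470832, 1136689, 2744210

2744210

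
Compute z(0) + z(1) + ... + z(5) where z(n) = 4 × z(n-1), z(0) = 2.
Computing the sequence terms: 2, 8, 32, 128, 512, 2048
Adding these values together:

2730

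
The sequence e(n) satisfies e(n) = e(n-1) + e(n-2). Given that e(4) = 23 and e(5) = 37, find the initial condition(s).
Work backwards using e(k) = e(k+2) - e(k+1):
e(3) = e(5) - e(4) = 37 - 23 = 14
e(2) = e(4) - e(3) = 23 - 14 = 9
e(1) = e(3) - e(2) = 14 - 9 = 5
e(0) = e(2) - e(1) = 9 - 5 = 4

e(0) = 4, e(1) = 5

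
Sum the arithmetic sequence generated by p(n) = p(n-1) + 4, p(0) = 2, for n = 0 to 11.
Computing the sequence terms: 2, 6, 10, 14, 18, 22, 26, 30, 34, 38, 42, 46
Adding these values together:

288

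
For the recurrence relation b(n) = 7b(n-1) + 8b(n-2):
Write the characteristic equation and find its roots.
Substitute b(n) = rⁿ and divide through by rⁿ⁻²: r² - 7r - 8 = 0
Factor: (r - 8)(r + 1) = 0, so r = 8, -1.
General solution: b(n) = A·8ⁿ + B·(-1)ⁿ

Characteristic: r² - 7r - 8 = 0, Roots: r = 8, -1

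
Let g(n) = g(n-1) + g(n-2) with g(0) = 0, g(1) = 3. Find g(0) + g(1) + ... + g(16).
Computing the sequence terms: 0, 3, 3, 6, 9, 15, 24, 39, 63, 102, 165, 267, 432, 699, 1131, 1830, 2961
Adding these values together:

7749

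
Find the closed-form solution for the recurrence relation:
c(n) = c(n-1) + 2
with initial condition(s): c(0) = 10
Recurrence: c(n) = c(n-1) + 2, initial: c(0) = 10.
Each step adds 2, so c(n) = c(0) + 2n = 2n + 10.

c(n) = 2n + 10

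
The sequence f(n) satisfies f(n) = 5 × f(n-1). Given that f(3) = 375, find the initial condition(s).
In general f(n) = 5ⁿ · f(0). At n = 3: f(0) = f(3) / 5^3 = 375 / 125 = 3.

f(0) = 3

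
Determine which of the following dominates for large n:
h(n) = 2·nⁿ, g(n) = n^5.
Comparing growth rates:
Growth-rate hierarchy: log n ≺ any polynomial ≺ any exponential cⁿ (c>1) ≺ n! ≺ nⁿ.
super-exponential nⁿ dominates polynomial degree 5 asymptotically.

h(n) grows faster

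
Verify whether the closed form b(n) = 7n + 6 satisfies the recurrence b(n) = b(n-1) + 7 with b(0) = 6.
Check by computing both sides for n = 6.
From the recurrence with b(0) = 6:
  b(0) = 6, b(1) = 13, b(2) = 20, b(3) = 27, b(4) = 34, b(5) = 41, b(6) = 48
  so the recurrence gives b(6) = 48.
From the proposed closed form b(n) = 7n + 6:
  b(6) = 48.
Both sides give 48 at n = 6, and the initial condition(s) match, so the closed form is consistent.

Yes, the closed form is correct.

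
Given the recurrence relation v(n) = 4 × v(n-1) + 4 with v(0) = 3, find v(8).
Computing step by step:
v(0) = 3
v(1) = 4 × 3 + 4 = 16
v(2) = 4 × 16 + 4 = 68
v(3) = 4 × 68 + 4 = 276
v(4) = 4 × 276 + 4 = 1108
v(5) = 4 × 1108 + 4 = 4436
v(6) = 4 × 4436 + 4 = 17748
v(7) = 4 × 17748 + 4 = 70996
v(8) = 4 × 70996 + 4 = 283988

283988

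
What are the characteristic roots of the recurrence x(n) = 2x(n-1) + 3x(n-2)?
Substitute x(n) = rⁿ and divide through by rⁿ⁻²: r² - 2r - 3 = 0
Factor: (r - 3)(r + 1) = 0, so r = 3, -1.
General solution: x(n) = A·3ⁿ + B·(-1)ⁿ

Characteristic: r² - 2r - 3 = 0, Roots: r = 3, -1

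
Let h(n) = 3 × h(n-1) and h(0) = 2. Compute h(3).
Computing step by step:
h(0) = 2
h(1) = 3 × 2 = 6
h(2) = 3 × 6 = 18
h(3) = 3 × 18 = 54

54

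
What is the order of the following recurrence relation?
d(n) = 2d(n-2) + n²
The order is the largest lag k for which d(n-k) appears. Here the deepest term is d(n-2) (the n² term is non-homogeneous and does not affect the order), so the order is 2.

Order 2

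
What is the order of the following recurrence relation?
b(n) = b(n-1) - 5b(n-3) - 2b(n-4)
The order is the largest lag k for which b(n-k) appears. Here the deepest term is b(n-4), so the order is 4.

Order 4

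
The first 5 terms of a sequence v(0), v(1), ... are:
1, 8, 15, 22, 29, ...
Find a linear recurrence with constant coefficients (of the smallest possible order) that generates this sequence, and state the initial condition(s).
Look for the lowest-order linear relation among consecutive terms.
Observation: consecutive differences are constant (= 7).
Check at n=2: 1·8 + 7 = 15. ✓

v(n) = v(n-1) + 7, v(0) = 1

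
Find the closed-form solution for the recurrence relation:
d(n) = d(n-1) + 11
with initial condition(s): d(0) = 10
Recurrence: d(n) = d(n-1) + 11, initial: d(0) = 10.
Each step adds 11, so d(n) = d(0) + 11n = 11n + 10.

d(n) = 11n + 10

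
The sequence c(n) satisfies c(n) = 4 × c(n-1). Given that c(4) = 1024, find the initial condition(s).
In general c(n) = 4ⁿ · c(0). At n = 4: c(0) = c(4) / 4^4 = 1024 / 256 = 4.

c(0) = 4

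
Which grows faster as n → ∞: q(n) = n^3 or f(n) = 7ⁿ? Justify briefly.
Comparing growth rates:
Growth-rate hierarchy: log n ≺ any polynomial ≺ any exponential cⁿ (c>1) ≺ n! ≺ nⁿ.
exponential base 7 dominates polynomial degree 3 asymptotically.

f(n) grows faster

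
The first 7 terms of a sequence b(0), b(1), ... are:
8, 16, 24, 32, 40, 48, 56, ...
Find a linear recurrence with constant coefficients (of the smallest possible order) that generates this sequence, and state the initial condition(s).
Look for the lowest-order linear relation among consecutive terms.
Observation: consecutive differences are constant (= 8).
Check at n=2: 1·16 + 8 = 24. ✓

b(n) = b(n-1) + 8, b(0) = 8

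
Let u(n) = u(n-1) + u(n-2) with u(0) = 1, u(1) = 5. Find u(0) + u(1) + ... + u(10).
Computing the sequence terms: 1, 5, 6, 11, 17, 28, 45, 73, 118, 191, 309
Adding these values together:

804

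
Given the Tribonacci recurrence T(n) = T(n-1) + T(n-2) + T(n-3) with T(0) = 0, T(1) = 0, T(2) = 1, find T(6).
Computing the sequence terms:
0, 0, 1, 1, 2, 4, 7

7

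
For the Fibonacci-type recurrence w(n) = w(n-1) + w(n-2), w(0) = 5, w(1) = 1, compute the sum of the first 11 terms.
Computing the sequence terms: 5, 1, 6, 7, 13, 20, 33, 53, 86, 139, 225
Adding these values together:

588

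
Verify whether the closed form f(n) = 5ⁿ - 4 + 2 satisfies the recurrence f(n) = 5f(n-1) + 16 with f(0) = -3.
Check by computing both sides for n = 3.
From the recurrence with f(0) = -3:
  f(0) = -3, f(1) = 1, f(2) = 21, f(3) = 121
  so the recurrence gives f(3) = 121.
From the proposed closed form f(n) = 5ⁿ - 4 + 2:
  f(3) = 123.
The recurrence gives 121 but the closed form gives 123, so the closed form does not satisfy the recurrence.

No, the closed form is incorrect.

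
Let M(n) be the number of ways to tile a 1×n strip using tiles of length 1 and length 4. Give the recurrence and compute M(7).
Condition on the last tile: it has length 1 (leaving a 1×(n-1) strip) or length 4 (leaving a 1×(n-4) strip), so M(n) = M(n-1) + M(n-4) (order-4 linear recurrence).
For 0 ≤ i < 4 only unit tiles fit, so M(i) = 1.
Iterating the recurrence: M(4) = 2, M(5) = 3, M(6) = 4, M(7) = 5.

M(n) = M(n-1) + M(n-4), with M(i) = 1 for 0 ≤ i < 4; M(7) = 5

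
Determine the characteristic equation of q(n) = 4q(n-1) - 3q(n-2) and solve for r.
Substitute q(n) = rⁿ and divide through by rⁿ⁻²: r² - 4r + 3 = 0
Factor: (r - 1)(r - 3) = 0, so r = 1, 3.
General solution: q(n) = A·1ⁿ + B·3ⁿ

Characteristic: r² - 4r + 3 = 0, Roots: r = 1, 3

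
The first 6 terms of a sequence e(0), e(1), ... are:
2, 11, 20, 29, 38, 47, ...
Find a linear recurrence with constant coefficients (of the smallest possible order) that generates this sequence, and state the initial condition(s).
Look for the lowest-order linear relation among consecutive terms.
Observation: consecutive differences are constant (= 9).
Check at n=2: 1·11 + 9 = 20. ✓

e(n) = e(n-1) + 9, e(0) = 2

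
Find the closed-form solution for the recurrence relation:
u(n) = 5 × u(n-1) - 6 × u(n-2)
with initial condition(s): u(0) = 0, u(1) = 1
Recurrence: u(n) = 5 × u(n-1) - 6 × u(n-2), initial: u(0) = 0, u(1) = 1.
Characteristic equation: r² - 5r + 6 = 0, which factors as (r - 3)(r - 2) = 0, so r = 3, 2. General solution u(n) = A·3ⁿ + B·2ⁿ. From u(0) = 0: A + B = 0. From u(1) = 1: 3A + 2B = 1. Solving gives A = 1, B = -1.

u(n) = 3ⁿ - 2ⁿ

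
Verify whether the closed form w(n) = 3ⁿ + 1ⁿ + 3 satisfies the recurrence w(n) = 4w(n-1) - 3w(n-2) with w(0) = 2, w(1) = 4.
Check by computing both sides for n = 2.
From the recurrence with w(0) = 2, w(1) = 4:
  w(0) = 2, w(1) = 4, w(2) = 10
  so the recurrence gives w(2) = 10.
From the proposed closed form w(n) = 3ⁿ + 1ⁿ + 3:
  w(2) = 13.
The recurrence gives 10 but the closed form gives 13, so the closed form does not satisfy the recurrence.

No, the closed form is incorrect.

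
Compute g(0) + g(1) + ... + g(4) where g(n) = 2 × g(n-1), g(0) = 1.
Computing the sequence terms: 1, 2, 4, 8, 16
Adding these values together:

31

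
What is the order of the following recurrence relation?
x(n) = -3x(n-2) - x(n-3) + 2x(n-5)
The order is the largest lag k for which x(n-k) appears. Here the deepest term is x(n-5), so the order is 5.

Order 5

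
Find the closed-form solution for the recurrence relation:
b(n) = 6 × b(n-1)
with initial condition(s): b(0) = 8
Recurrence: b(n) = 6 × b(n-1), initial: b(0) = 8.
Each term is 6 times the previous, so this is geometric with ratio 6. After n steps: b(n) = b(0)·6ⁿ = 8·6ⁿ.

b(n) = 8·6ⁿ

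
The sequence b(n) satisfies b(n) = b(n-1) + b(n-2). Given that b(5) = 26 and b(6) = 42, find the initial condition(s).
Work backwards using b(k) = b(k+2) - b(k+1):
b(4) = b(6) - b(5) = 42 - 26 = 16
b(3) = b(5) - b(4) = 26 - 16 = 10
b(2) = b(4) - b(3) = 16 - 10 = 6
b(1) = b(3) - b(2) = 10 - 6 = 4
b(0) = b(2) - b(1) = 6 - 4 = 2

b(0) = 2, b(1) = 4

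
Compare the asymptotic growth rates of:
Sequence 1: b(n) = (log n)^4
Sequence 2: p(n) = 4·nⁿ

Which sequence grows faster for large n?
Comparing growth rates:
Growth-rate hierarchy: log n ≺ any polynomial ≺ any exponential cⁿ (c>1) ≺ n! ≺ nⁿ.
super-exponential nⁿ dominates polylogarithmic (log n)^4 asymptotically.

p(n) grows faster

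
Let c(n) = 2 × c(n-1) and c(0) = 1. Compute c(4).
Computing step by step:
c(0) = 1
c(1) = 2 × 1 = 2
c(2) = 2 × 2 = 4
c(3) = 2 × 4 = 8
c(4) = 2 × 8 = 16

16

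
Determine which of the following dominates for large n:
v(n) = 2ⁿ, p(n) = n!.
Comparing growth rates:
Growth-rate hierarchy: log n ≺ any polynomial ≺ any exponential cⁿ (c>1) ≺ n! ≺ nⁿ.
factorial dominates exponential base 2 asymptotically.

p(n) grows faster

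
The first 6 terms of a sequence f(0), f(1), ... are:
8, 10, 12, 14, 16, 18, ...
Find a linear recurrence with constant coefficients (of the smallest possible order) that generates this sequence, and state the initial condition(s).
Look for the lowest-order linear relation among consecutive terms.
Observation: consecutive differences are constant (= 2).
Check at n=2: 1·10 + 2 = 12. ✓

f(n) = f(n-1) + 2, f(0) = 8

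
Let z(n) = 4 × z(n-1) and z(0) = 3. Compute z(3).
Computing step by step:
z(0) = 3
z(1) = 4 × 3 = 12
z(2) = 4 × 12 = 48
z(3) = 4 × 48 = 192

192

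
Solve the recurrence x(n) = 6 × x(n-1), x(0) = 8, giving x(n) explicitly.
Recurrence: x(n) = 6 × x(n-1), initial: x(0) = 8.
Each term is 6 times the previous, so this is geometric with ratio 6. After n steps: x(n) = x(0)·6ⁿ = 8·6ⁿ.

x(n) = 8·6ⁿ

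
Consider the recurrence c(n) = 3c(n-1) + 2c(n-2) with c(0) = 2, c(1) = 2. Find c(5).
Computing the sequence terms:
2, 2, 10, 34, 122, 434

434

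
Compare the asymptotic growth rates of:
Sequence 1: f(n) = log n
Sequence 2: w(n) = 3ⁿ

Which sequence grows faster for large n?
Comparing growth rates:
Growth-rate hierarchy: log n ≺ any polynomial ≺ any exponential cⁿ (c>1) ≺ n! ≺ nⁿ.
exponential base 3 dominates logarithmic asymptotically.

w(n) grows faster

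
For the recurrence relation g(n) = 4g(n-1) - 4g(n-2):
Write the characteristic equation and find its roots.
Substitute g(n) = rⁿ and divide through by rⁿ⁻²: r² - 4r + 4 = 0
Factor: (r - 2)² = 0, so r = 2 (double root).
General solution: g(n) = (A + Bn)·2ⁿ

Characteristic: r² - 4r + 4 = 0, Roots: r = 2 (double root)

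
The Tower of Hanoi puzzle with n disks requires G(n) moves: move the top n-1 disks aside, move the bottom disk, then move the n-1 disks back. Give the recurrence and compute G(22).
Moving n disks = move the top n-1 disks aside (G(n-1) moves) + move the largest disk (1 move) + move the n-1 disks back on top (G(n-1) moves), so G(n) = 2G(n-1) + 1, with G(1) = 1 (a single disk takes one move).
First terms: 1, 3, 7, 15, 31, 63, … — each is one less than a power of 2. Indeed G(n) + 1 = 2(G(n-1) + 1) with G(1) + 1 = 2, so G(n) + 1 = 2ⁿ and G(n) = 2ⁿ - 1.
Hence G(22) = 2^22 - 1 = 4194304 - 1 = 4194303.

G(n) = 2G(n-1) + 1, G(1) = 1; G(22) = 4194303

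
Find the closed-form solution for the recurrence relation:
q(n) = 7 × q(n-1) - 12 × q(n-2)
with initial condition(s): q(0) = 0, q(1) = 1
Recurrence: q(n) = 7 × q(n-1) - 12 × q(n-2), initial: q(0) = 0, q(1) = 1.
Characteristic equation: r² - 7r + 12 = 0, which factors as (r - 4)(r - 3) = 0, so r = 4, 3. General solution q(n) = A·4ⁿ + B·3ⁿ. From q(0) = 0: A + B = 0. From q(1) = 1: 4A + 3B = 1. Solving gives A = 1, B = -1.

q(n) = 4ⁿ - 3ⁿ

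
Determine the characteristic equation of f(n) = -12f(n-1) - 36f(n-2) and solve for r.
Substitute f(n) = rⁿ and divide through by rⁿ⁻²: r² + 12r + 36 = 0
Factor: (r + 6)² = 0, so r = -6 (double root).
General solution: f(n) = (A + Bn)·(-6)ⁿ

Characteristic: r² + 12r + 36 = 0, Roots: r = -6 (double root)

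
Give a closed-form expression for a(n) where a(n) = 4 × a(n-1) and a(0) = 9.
Recurrence: a(n) = 4 × a(n-1), initial: a(0) = 9.
Each term is 4 times the previous, so this is geometric with ratio 4. After n steps: a(n) = a(0)·4ⁿ = 9·4ⁿ.

a(n) = 9·4ⁿ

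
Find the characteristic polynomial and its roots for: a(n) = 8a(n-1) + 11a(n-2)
Substitute a(n) = rⁿ and divide through by rⁿ⁻²: r² - 8r - 11 = 0
Discriminant: 8² + 4·11 = 108, not a perfect square, so by the quadratic formula r = (8 ± √108)/2.
General solution: a(n) = A·r₁ⁿ + B·r₂ⁿ where r₁,r₂ = (8 ± √108)/2

Characteristic: r² - 8r - 11 = 0, Roots: r = (8 ± √108)/2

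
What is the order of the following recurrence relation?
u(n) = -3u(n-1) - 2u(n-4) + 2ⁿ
The order is the largest lag k for which u(n-k) appears. Here the deepest term is u(n-4) (the 2ⁿ term is non-homogeneous and does not affect the order), so the order is 4.

Order 4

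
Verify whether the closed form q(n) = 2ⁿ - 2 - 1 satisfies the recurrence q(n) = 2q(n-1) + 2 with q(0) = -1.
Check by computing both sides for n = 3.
From the recurrence with q(0) = -1:
  q(0) = -1, q(1) = 0, q(2) = 2, q(3) = 6
  so the recurrence gives q(3) = 6.
From the proposed closed form q(n) = 2ⁿ - 2 - 1:
  q(3) = 5.
The recurrence gives 6 but the closed form gives 5, so the closed form does not satisfy the recurrence.

No, the closed form is incorrect.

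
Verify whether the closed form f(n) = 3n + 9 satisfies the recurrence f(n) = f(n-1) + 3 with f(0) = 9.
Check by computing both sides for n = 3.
From the recurrence with f(0) = 9:
  f(0) = 9, f(1) = 12, f(2) = 15, f(3) = 18
  so the recurrence gives f(3) = 18.
From the proposed closed form f(n) = 3n + 9:
  f(3) = 18.
Both sides give 18 at n = 3, and the initial condition(s) match, so the closed form is consistent.

Yes, the closed form is correct.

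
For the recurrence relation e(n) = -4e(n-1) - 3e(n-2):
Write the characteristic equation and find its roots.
Substitute e(n) = rⁿ and divide through by rⁿ⁻²: r² + 4r + 3 = 0
Factor: (r + 1)(r + 3) = 0, so r = -1, -3.
General solution: e(n) = A·(-1)ⁿ + B·(-3)ⁿ

Characteristic: r² + 4r + 3 = 0, Roots: r = -1, -3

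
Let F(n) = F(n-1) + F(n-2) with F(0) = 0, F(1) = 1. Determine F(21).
Computing the sequence terms:
0, 1, 1, 2, 3, 5, 8, 13, 21, 34, 55, 89, 144, 233, 377, 610, 987, 1597, 2584, 4181, 6765, 10946

10946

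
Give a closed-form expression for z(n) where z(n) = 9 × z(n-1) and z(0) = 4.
Recurrence: z(n) = 9 × z(n-1), initial: z(0) = 4.
Each term is 9 times the previous, so this is geometric with ratio 9. After n steps: z(n) = z(0)·9ⁿ = 4·9ⁿ.

z(n) = 4·9ⁿ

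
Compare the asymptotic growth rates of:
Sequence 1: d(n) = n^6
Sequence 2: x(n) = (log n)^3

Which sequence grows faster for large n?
Comparing growth rates:
Growth-rate hierarchy: log n ≺ any polynomial ≺ any exponential cⁿ (c>1) ≺ n! ≺ nⁿ.
polynomial degree 6 dominates polylogarithmic (log n)^3 asymptotically.

d(n) grows faster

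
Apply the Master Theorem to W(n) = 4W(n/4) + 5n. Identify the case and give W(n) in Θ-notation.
Master Theorem template: W(n) = a·W(n/b) + f(n).
Here: a=4, b=4, f(n)=5n
Compute log_b(a) = log_4(4) = 1.
f(n) = 5n = Θ(n). Case 2: W(n) = Θ(n log n).

Case 2: W(n) = Θ(n log n)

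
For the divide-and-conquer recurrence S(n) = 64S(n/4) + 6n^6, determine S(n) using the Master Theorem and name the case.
Master Theorem template: S(n) = a·S(n/b) + f(n).
Here: a=64, b=4, f(n)=6n^6
Compute log_b(a) = log_4(64) = 3.
f(n) = 6n^6 = Ω(n^(3+ε)) with ε = 3, and the regularity condition holds (a·f(n/b) = (a/b^6)·f(n) with a/b^6 = 4^-3 < 1). Case 3: S(n) = Θ(f(n)) = Θ(n^6).

Case 3: S(n) = Θ(n^6)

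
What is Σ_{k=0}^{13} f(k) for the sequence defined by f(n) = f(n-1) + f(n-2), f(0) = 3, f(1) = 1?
Computing the sequence terms: 3, 1, 4, 5, 9, 14, 23, 37, 60, 97, 157, 254, 411, 665
Adding these values together:

1740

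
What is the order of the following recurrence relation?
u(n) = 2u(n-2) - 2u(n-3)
The order is the largest lag k for which u(n-k) appears. Here the deepest term is u(n-3), so the order is 3.

Order 3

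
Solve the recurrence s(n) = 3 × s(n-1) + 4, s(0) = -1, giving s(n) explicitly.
Recurrence: s(n) = 3 × s(n-1) + 4, initial: s(0) = -1.
Try s(n) = A·3ⁿ + C. Substituting: A·3ⁿ + C = 3(A·3ⁿ⁻¹ + C) + 4 = A·3ⁿ + 3C + 4, so C = 3C + 4, giving C = -2. Then s(0) = A - 2 = -1 gives A = 1.

s(n) = 3ⁿ - 2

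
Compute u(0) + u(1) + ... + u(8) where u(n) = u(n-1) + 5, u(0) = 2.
Computing the sequence terms: 2, 7, 12, 17, 22, 27, 32, 37, 42
Adding these values together:

198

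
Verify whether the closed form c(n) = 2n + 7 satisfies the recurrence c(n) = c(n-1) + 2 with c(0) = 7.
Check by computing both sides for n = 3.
From the recurrence with c(0) = 7:
  c(0) = 7, c(1) = 9, c(2) = 11, c(3) = 13
  so the recurrence gives c(3) = 13.
From the proposed closed form c(n) = 2n + 7:
  c(3) = 13.
Both sides give 13 at n = 3, and the initial condition(s) match, so the closed form is consistent.

Yes, the closed form is correct.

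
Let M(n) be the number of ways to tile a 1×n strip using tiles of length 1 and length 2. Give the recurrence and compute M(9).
Condition on the last tile: it has length 1 (leaving a 1×(n-1) strip) or length 2 (leaving a 1×(n-2) strip), so M(n) = M(n-1) + M(n-2) (order-2 linear recurrence).
For 0 ≤ i < 2 only unit tiles fit, so M(i) = 1.
Iterating the recurrence: M(2) = 2, M(3) = 3, M(4) = 5, M(5) = 8, M(6) = 13, M(7) = 21, M(8) = 34, M(9) = 55.

M(n) = M(n-1) + M(n-2), with M(i) = 1 for 0 ≤ i < 2; M(9) = 55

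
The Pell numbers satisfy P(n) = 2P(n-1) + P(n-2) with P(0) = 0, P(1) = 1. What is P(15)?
Computing the sequence terms:
0, 1, 2, 5, 12, 29, 70, 169, 408, 985, 2378, 5741, 13860, 33461, 80782, 195025

195025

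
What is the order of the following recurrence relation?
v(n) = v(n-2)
The order is the largest lag k for which v(n-k) appears. Here the deepest term is v(n-2), so the order is 2.

Order 2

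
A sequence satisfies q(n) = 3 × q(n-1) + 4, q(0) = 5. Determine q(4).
Computing step by step:
q(0) = 5
q(1) = 3 × 5 + 4 = 19
q(2) = 3 × 19 + 4 = 61
q(3) = 3 × 61 + 4 = 187
q(4) = 3 × 187 + 4 = 565

565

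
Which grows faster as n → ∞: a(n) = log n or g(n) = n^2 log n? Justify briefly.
Comparing growth rates:
Growth-rate hierarchy: log n ≺ any polynomial ≺ any exponential cⁿ (c>1) ≺ n! ≺ nⁿ.
polynomial degree 2 (with log factor) dominates logarithmic asymptotically.

g(n) grows faster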